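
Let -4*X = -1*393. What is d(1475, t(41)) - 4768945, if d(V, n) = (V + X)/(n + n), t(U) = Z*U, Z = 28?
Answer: -6256854941/1312 ≈ -4.7689e+6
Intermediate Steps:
X = 393/4 (X = -(-1)*393/4 = -¼*(-393) = 393/4 ≈ 98.250)
t(U) = 28*U
d(V, n) = (393/4 + V)/(2*n) (d(V, n) = (V + 393/4)/(n + n) = (393/4 + V)/((2*n)) = (393/4 + V)*(1/(2*n)) = (393/4 + V)/(2*n))
d(1475, t(41)) - 4768945 = (393 + 4*1475)/(8*((28*41))) - 4768945 = (⅛)*(393 + 5900)/1148 - 4768945 = (⅛)*(1/1148)*6293 - 4768945 = 899/1312 - 4768945 = -6256854941/1312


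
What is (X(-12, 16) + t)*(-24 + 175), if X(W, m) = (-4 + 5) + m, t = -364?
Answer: -52397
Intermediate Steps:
X(W, m) = 1 + m
(X(-12, 16) + t)*(-24 + 175) = ((1 + 16) - 364)*(-24 + 175) = (17 - 364)*151 = -347*151 = -52397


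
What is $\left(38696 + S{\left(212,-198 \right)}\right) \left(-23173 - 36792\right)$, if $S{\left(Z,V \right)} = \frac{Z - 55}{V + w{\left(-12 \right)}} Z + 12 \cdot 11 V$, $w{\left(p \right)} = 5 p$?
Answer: $- \frac{96159754070}{129} \approx -7.4542 \cdot 10^{8}$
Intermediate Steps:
$S{\left(Z,V \right)} = 132 V + \frac{Z \left(-55 + Z\right)}{-60 + V}$ ($S{\left(Z,V \right)} = \frac{Z - 55}{V + 5 \left(-12\right)} Z + 12 \cdot 11 V = \frac{Z - 55}{V - 60} Z + 132 V = \frac{Z - 55}{-60 + V} Z + 132 V = \frac{-55 + Z}{-60 + V} Z + 132 V = \frac{Z \left(-55 + Z\right)}{-60 + V} + 132 V = 132 V + \frac{Z \left(-55 + Z\right)}{-60 + V}$)
$\left(38696 + S{\left(212,-198 \right)}\right) \left(-23173 - 36792\right) = \left(38696 + \frac{212^{2} - -1568160 - 11660 + 132 \left(-198\right)^{2}}{-60 - 198}\right) \left(-23173 - 36792\right) = \left(38696 + \frac{44944 + 1568160 - 11660 + 132 \cdot 39204}{-258}\right) \left(-59965\right) = \left(38696 - \frac{44944 + 1568160 - 11660 + 5174928}{258}\right) \left(-59965\right) = \left(38696 - \frac{3388186}{129}\right) \left(-59965\right) = \frac{1603598}{129} \left(-59965\right) = - \frac{96159754070}{129}$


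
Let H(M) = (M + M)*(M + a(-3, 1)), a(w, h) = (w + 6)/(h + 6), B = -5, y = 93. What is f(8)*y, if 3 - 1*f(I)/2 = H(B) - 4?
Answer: -50406/7 ≈ -7200.9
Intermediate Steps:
a(w, h) = (6 + w)/(6 + h)
H(M) = 2*M*(3/7 + M) (H(M) = (M + M)*(M + (6 - 3)/(6 + 1)) = (2*M)*(M + 3/7) = (2*M)*(3/7 + M) = 2*M*(3/7 + M))
f(I) = -542/7 (f(I) = 6 - 2*((2/7)*(-5)*(3 + 7*(-5)) - 4) = 6 - 2*((2/7)*(-5)*(3 - 35) - 4) = 6 - 2*((2/7)*(-5)*(-32) - 4) = 6 - 2*(320/7 - 4) = 6 - 2*292/7 = 6 - 584/7 = -542/7)
f(8)*y = -542/7*93 = -50406/7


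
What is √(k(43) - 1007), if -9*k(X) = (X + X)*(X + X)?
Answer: I*√16459/3 ≈ 42.764*I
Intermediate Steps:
k(X) = -4*X²/9 (k(X) = -(X + X)*(X + X)/9 = -2*X*2*X/9 = -4*X²/9)
√(k(43) - 1007) = √(-4/9*43² - 1007) = √(-4/9*1849 - 1007) = √(-7396/9 - 1007) = √(-16459/9) = I*√16459/3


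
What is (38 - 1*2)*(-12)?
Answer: -432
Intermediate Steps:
(38 - 1*2)*(-12) = (38 - 2)*(-12) = 36*(-12) = -432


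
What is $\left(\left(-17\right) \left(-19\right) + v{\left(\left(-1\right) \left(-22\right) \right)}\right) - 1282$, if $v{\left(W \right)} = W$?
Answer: $-937$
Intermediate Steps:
$\left(\left(-17\right) \left(-19\right) + v{\left(\left(-1\right) \left(-22\right) \right)}\right) - 1282 = \left(\left(-17\right) \left(-19\right) - -22\right) - 1282 = \left(323 + 22\right) - 1282 = 345 - 1282 = -937$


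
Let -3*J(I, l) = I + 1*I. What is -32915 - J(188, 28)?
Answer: -98369/3 ≈ -32790.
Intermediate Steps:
J(I, l) = -2*I/3 (J(I, l) = -(I + 1*I)/3 = -(I + I)/3 = -2*I/3)
-32915 - J(188, 28) = -32915 - (-2)*188/3 = -32915 - 1*(-376/3) = -32915 + 376/3 = -98369/3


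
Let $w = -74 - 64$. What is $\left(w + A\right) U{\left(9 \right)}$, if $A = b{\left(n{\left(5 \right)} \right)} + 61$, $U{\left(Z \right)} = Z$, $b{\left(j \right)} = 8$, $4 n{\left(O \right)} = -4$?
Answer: $-621$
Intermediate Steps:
$n{\left(O \right)} = -1$ ($n{\left(O \right)} = \frac{1}{4} \left(-4\right) = -1$)
$w = -138$
$A = 69$ ($A = 8 + 61 = 69$)
$\left(w + A\right) U{\left(9 \right)} = \left(-138 + 69\right) 9 = \left(-69\right) 9 = -621$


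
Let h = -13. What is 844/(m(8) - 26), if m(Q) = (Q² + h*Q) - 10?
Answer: -211/19 ≈ -11.105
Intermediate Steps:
m(Q) = -10 + Q² - 13*Q (m(Q) = (Q² - 13*Q) - 10 = -10 + Q² - 13*Q)
844/(m(8) - 26) = 844/((-10 + 8² - 13*8) - 26) = 844/((-10 + 64 - 104) - 26) = 844/(-50 - 26) = 844/(-76) = -1/76*844 = -211/19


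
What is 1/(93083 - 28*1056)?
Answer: 1/63515 ≈ 1.5744e-5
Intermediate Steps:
1/(93083 - 28*1056) = 1/(93083 - 29568) = 1/63515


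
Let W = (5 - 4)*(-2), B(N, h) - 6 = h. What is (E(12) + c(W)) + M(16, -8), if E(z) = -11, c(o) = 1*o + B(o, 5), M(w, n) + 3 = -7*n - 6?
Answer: 45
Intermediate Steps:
M(w, n) = -9 - 7*n (M(w, n) = -3 + (-7*n - 6) = -3 + (-6 - 7*n) = -9 - 7*n)
B(N, h) = 6 + h
W = -2 (W = 1*(-2) = -2)
c(o) = 11 + o (c(o) = 1*o + (6 + 5) = o + 11 = 11 + o)
(E(12) + c(W)) + M(16, -8) = (-11 + (11 - 2)) + (-9 - 7*(-8)) = (-11 + 9) + (-9 + 56) = -2 + 47 = 45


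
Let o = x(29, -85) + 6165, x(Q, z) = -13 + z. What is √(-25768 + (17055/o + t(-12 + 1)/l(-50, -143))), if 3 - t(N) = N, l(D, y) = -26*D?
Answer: I*√16027575955407302/788710 ≈ 160.52*I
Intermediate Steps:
o = 6067 (o = (-13 - 85) + 6165 = -98 + 6165 = 6067)
t(N) = 3 - N
√(-25768 + (17055/o + t(-12 + 1)/l(-50, -143))) = √(-25768 + (17055/6067 + (3 - (-12 + 1))/((-26*(-50))))) = √(-25768 + (17055*(1/6067) + (3 - 1*(-11))/1300)) = √(-25768 + (17055/6067 + (3 + 11)*(1/1300))) = √(-25768 + (17055/6067 + 14*(1/1300))) = √(-25768 + (17055/6067 + 7/650)) = √(-25768 + 11128219/3943550) = √(-101606268181/3943550) = I*√16027575955407302/788710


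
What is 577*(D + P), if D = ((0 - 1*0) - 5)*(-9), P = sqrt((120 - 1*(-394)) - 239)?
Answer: 25965 + 2885*sqrt(11) ≈ 35533.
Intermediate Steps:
P = 5*sqrt(11) (P = sqrt((120 + 394) - 239) = sqrt(514 - 239) = sqrt(275) = 5*sqrt(11) ≈ 16.583)
D = 45 (D = ((0 + 0) - 5)*(-9) = (0 - 5)*(-9) = -5*(-9) = 45)
577*(D + P) = 577*(45 + 5*sqrt(11)) = 25965 + 2885*sqrt(11)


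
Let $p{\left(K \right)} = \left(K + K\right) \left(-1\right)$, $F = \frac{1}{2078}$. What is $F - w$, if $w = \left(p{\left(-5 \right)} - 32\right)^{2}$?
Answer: $- \frac{1005751}{2078} \approx -484.0$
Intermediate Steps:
$F = \frac{1}{2078} \approx 0.00048123$
$p{\left(K \right)} = - 2 K$ ($p{\left(K \right)} = 2 K \left(-1\right) = - 2 K$)
$w = 484$ ($w = \left(\left(-2\right) \left(-5\right) - 32\right)^{2} = \left(10 - 32\right)^{2} = \left(-22\right)^{2} = 484$)
$F - w = \frac{1}{2078} - 484 = - \frac{1005751}{2078}$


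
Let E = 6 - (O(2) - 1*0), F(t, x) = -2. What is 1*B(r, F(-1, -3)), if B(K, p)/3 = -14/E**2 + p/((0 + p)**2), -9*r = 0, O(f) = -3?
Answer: -109/54 ≈ -2.0185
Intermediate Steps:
r = 0 (r = -1/9*0 = 0)
E = 9 (E = 6 - (-3 - 1*0) = 6 - (-3 + 0) = 6 - 1*(-3) = 6 + 3 = 9)
B(K, p) = -14/27 + 3/p (B(K, p) = 3*(-14/(9**2) + p/((0 + p)**2)) = 3*(-14/81 + p/(p**2)) = 3*(-14*1/81 + p/p**2) = 3*(-14/81 + 1/p) = -14/27 + 3/p)
1*B(r, F(-1, -3)) = 1*(-14/27 + 3/(-2)) = 1*(-14/27 + 3*(-1/2)) = 1*(-14/27 - 3/2) = 1*(-109/54) = -109/54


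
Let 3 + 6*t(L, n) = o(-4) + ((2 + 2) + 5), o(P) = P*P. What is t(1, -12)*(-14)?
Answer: -154/3 ≈ -51.333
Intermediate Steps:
o(P) = P**2
t(L, n) = 11/3 (t(L, n) = -1/2 + ((-4)**2 + ((2 + 2) + 5))/6 = -1/2 + (16 + (4 + 5))/6 = -1/2 + (16 + 9)/6 = -1/2 + (1/6)*25 = -1/2 + 25/6 = 11/3)
t(1, -12)*(-14) = (11/3)*(-14) = -154/3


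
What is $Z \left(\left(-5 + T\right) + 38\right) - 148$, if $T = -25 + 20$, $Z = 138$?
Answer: $3716$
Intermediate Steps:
$T = -5$
$Z \left(\left(-5 + T\right) + 38\right) - 148 = 138 \left(\left(-5 - 5\right) + 38\right) - 148 = 138 \left(-10 + 38\right) - 148 = 138 \cdot 28 - 148 = 3864 - 148 = 3716$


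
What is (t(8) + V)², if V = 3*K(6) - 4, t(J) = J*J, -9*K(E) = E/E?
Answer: 32041/9 ≈ 3560.1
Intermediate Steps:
K(E) = -⅑ (K(E) = -E/(9*E) = -⅑*1 = -⅑)
t(J) = J²
V = -13/3 (V = 3*(-⅑) - 4 = -⅓ - 4 = -13/3 ≈ -4.3333)
(t(8) + V)² = (8² - 13/3)² = (64 - 13/3)² = (179/3)² = 32041/9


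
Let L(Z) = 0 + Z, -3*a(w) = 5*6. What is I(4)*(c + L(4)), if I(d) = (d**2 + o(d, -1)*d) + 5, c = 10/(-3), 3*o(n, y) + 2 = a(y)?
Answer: 10/3 ≈ 3.3333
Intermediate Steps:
a(w) = -10 (a(w) = -5*6/3 = -1/3*30 = -10)
o(n, y) = -4 (o(n, y) = -2/3 + (1/3)*(-10) = -2/3 - 10/3 = -4)
c = -10/3 (c = 10*(-1/3) = -10/3 ≈ -3.3333)
I(d) = 5 + d**2 - 4*d (I(d) = (d**2 - 4*d) + 5 = 5 + d**2 - 4*d)
L(Z) = Z
I(4)*(c + L(4)) = (5 + 4**2 - 4*4)*(-10/3 + 4) = (5 + 16 - 16)*(2/3) = 5*(2/3) = 10/3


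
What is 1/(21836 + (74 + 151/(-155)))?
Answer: 155/3395899 ≈ 4.5643e-5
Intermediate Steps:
1/(21836 + (74 + 151/(-155))) = 1/(21836 + (74 + 151*(-1/155))) = 1/(21836 + (74 - 151/155)) = 1/(21836 + 11319/155) = 1/(3395899/155) = 155/3395899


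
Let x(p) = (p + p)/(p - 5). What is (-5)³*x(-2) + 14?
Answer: -402/7 ≈ -57.429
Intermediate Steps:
x(p) = 2*p/(-5 + p) (x(p) = (2*p)/(-5 + p) = 2*p/(-5 + p))
(-5)³*x(-2) + 14 = (-5)³*(2*(-2)/(-5 - 2)) + 14 = -250*(-2)/(-7) + 14 = -250*(-2)*(-1)/7 + 14 = -125*4/7 + 14 = -500/7 + 14 = -402/7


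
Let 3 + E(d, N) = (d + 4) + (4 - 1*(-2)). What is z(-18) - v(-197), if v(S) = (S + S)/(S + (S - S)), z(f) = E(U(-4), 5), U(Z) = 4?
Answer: 9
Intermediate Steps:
E(d, N) = 7 + d (E(d, N) = -3 + ((d + 4) + (4 - 1*(-2))) = -3 + ((4 + d) + (4 + 2)) = -3 + ((4 + d) + 6) = -3 + (10 + d) = 7 + d)
z(f) = 11 (z(f) = 7 + 4 = 11)
v(S) = 2 (v(S) = (2*S)/(S + 0) = (2*S)/S = 2)
z(-18) - v(-197) = 11 - 1*2 = 11 - 2 = 9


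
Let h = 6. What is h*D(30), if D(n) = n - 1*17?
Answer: 78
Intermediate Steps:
D(n) = -17 + n (D(n) = n - 17 = -17 + n)
h*D(30) = 6*(-17 + 30) = 6*13 = 78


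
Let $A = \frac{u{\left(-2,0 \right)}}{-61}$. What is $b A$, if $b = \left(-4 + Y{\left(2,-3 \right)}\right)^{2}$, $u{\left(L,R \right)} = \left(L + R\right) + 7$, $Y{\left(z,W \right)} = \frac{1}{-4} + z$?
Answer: $- \frac{405}{976} \approx -0.41496$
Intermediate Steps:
$Y{\left(z,W \right)} = - \frac{1}{4} + z$
$u{\left(L,R \right)} = 7 + L + R$
$b = \frac{81}{16}$ ($b = \left(-4 + \left(- \frac{1}{4} + 2\right)\right)^{2} = \left(-4 + \frac{7}{4}\right)^{2} = \left(- \frac{9}{4}\right)^{2} = \frac{81}{16} \approx 5.0625$)
$A = - \frac{5}{61}$ ($A = \frac{7 - 2 + 0}{-61} = 5 \left(- \frac{1}{61}\right) = - \frac{5}{61} \approx -0.081967$)
$b A = \frac{81}{16} \left(- \frac{5}{61}\right) = - \frac{405}{976}$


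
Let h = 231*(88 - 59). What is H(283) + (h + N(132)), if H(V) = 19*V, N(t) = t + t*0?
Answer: 12208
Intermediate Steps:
N(t) = t (N(t) = t + 0 = t)
h = 6699 (h = 231*29 = 6699)
H(283) + (h + N(132)) = 19*283 + (6699 + 132) = 5377 + 6831 = 12208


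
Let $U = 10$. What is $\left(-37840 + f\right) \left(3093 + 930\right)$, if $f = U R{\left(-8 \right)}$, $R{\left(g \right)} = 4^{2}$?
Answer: $-151586640$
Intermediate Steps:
$R{\left(g \right)} = 16$
$f = 160$ ($f = 10 \cdot 16 = 160$)
$\left(-37840 + f\right) \left(3093 + 930\right) = \left(-37840 + 160\right) \left(3093 + 930\right) = \left(-37680\right) 4023 = -151586640$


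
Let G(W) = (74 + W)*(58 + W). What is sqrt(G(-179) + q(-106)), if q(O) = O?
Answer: sqrt(12599) ≈ 112.25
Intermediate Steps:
G(W) = (58 + W)*(74 + W)
sqrt(G(-179) + q(-106)) = sqrt((4292 + (-179)**2 + 132*(-179)) - 106) = sqrt((4292 + 32041 - 23628) - 106) = sqrt(12705 - 106) = sqrt(12599)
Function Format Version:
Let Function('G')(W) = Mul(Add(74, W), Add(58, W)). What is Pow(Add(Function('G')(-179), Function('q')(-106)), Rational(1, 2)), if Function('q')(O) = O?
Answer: Pow(12599, Rational(1, 2)) ≈ 112.25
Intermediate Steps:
Function('G')(W) = Mul(Add(58, W), Add(74, W))
Pow(Add(Function('G')(-179), Function('q')(-106)), Rational(1, 2)) = Pow(Add(Add(4292, Pow(-179, 2), Mul(132, -179)), -106), Rational(1, 2)) = Pow(Add(Add(4292, 32041, -23628), -106), Rational(1, 2)) = Pow(Add(12705, -106), Rational(1, 2)) = Pow(12599, Rational(1, 2))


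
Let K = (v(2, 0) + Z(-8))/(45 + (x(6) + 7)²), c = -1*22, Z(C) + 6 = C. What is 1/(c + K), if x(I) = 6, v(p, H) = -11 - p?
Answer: -214/4735 ≈ -0.045195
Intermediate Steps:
Z(C) = -6 + C
c = -22
K = -27/214 (K = ((-11 - 1*2) + (-6 - 8))/(45 + (6 + 7)²) = ((-11 - 2) - 14)/(45 + 13²) = (-13 - 14)/(45 + 169) = -27/214 ≈ -0.12617)
1/(c + K) = 1/(-22 - 27/214) = 1/(-4735/214) = -214/4735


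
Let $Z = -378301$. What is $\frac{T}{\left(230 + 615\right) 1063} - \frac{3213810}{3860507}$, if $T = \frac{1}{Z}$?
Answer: $- \frac{156008988304341551}{187401803905551235} \approx -0.83248$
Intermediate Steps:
$T = - \frac{1}{378301}$ ($T = \frac{1}{-378301} = - \frac{1}{378301} \approx -2.6434 \cdot 10^{-6}$)
$\frac{T}{\left(230 + 615\right) 1063} - \frac{3213810}{3860507} = - \frac{1}{378301 \left(230 + 615\right) 1063} - \frac{3213810}{3860507} = - \frac{1}{378301 \cdot 845 \cdot 1063} - \frac{3213810}{3860507} = - \frac{1}{378301 \cdot 898235} - \frac{3213810}{3860507} = \left(- \frac{1}{378301}\right) \frac{1}{898235} - \frac{3213810}{3860507} = - \frac{1}{339803198735} - \frac{3213810}{3860507} = - \frac{156008988304341551}{187401803905551235}$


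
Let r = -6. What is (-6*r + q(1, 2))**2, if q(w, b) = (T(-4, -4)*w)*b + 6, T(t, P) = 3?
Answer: 2304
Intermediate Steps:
q(w, b) = 6 + 3*b*w (q(w, b) = (3*w)*b + 6 = 3*b*w + 6 = 6 + 3*b*w)
(-6*r + q(1, 2))**2 = (-6*(-6) + (6 + 3*2*1))**2 = (36 + (6 + 6))**2 = (36 + 12)**2 = 48**2 = 2304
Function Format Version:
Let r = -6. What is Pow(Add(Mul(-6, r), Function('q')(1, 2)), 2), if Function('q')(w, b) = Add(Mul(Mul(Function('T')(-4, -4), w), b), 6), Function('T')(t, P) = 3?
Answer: 2304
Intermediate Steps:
Function('q')(w, b) = Add(6, Mul(3, b, w)) (Function('q')(w, b) = Add(Mul(Mul(3, w), b), 6) = Add(Mul(3, b, w), 6) = Add(6, Mul(3, b, w)))
Pow(Add(Mul(-6, r), Function('q')(1, 2)), 2) = Pow(Add(Mul(-6, -6), Add(6, Mul(3, 2, 1))), 2) = Pow(Add(36, Add(6, 6)), 2) = Pow(Add(36, 12), 2) = Pow(48, 2) = 2304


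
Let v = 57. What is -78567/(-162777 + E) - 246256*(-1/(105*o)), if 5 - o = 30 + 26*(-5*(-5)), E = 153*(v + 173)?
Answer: -8616876049/3014242875 ≈ -2.8587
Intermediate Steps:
E = 35190 (E = 153*(57 + 173) = 153*230 = 35190)
o = -675 (o = 5 - (30 + 26*(-5*(-5))) = 5 - (30 + 26*25) = 5 - (30 + 650) = 5 - 1*680 = 5 - 680 = -675)
-78567/(-162777 + E) - 246256*(-1/(105*o)) = -78567/(-162777 + 35190) - 246256/((-105*(-675))) = -78567/(-127587) - 246256/70875 = -78567*(-1/127587) - 246256*1/70875 = 26189/42529 - 246256/70875 = -8616876049/3014242875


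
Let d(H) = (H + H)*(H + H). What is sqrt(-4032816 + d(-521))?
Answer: 2*I*sqrt(736763) ≈ 1716.7*I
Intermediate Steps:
d(H) = 4*H**2 (d(H) = (2*H)*(2*H) = 4*H**2)
sqrt(-4032816 + d(-521)) = sqrt(-4032816 + 4*(-521)**2) = sqrt(-4032816 + 4*271441) = sqrt(-4032816 + 1085764) = sqrt(-2947052) = 2*I*sqrt(736763)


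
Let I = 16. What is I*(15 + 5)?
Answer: 320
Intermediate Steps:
I*(15 + 5) = 16*(15 + 5) = 16*20 = 320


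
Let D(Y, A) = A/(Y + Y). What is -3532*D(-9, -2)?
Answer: -3532/9 ≈ -392.44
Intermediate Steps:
D(Y, A) = A/(2*Y) (D(Y, A) = A/((2*Y)) = (1/(2*Y))*A = A/(2*Y))
-3532*D(-9, -2) = -1766*(-2)/(-9) = -1766*(-2)*(-1)/9 = -3532*⅑ = -3532/9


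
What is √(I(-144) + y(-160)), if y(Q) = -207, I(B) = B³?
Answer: 3*I*√331799 ≈ 1728.1*I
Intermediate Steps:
√(I(-144) + y(-160)) = √((-144)³ - 207) = √(-2985984 - 207) = √(-2986191) = 3*I*√331799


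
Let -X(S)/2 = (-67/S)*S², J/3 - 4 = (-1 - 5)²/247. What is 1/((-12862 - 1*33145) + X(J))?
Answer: -247/10952081 ≈ -2.2553e-5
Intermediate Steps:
J = 3072/247 (J = 12 + 3*((-1 - 5)²/247) = 12 + 3*((-6)²*(1/247)) = 12 + 3*(36*(1/247)) = 12 + 3*(36/247) = 12 + 108/247 = 3072/247 ≈ 12.437)
X(S) = 134*S (X(S) = -2*(-67/S)*S² = -(-134)*S = 134*S)
1/((-12862 - 1*33145) + X(J)) = 1/((-12862 - 1*33145) + 134*(3072/247)) = 1/((-12862 - 33145) + 411648/247) = 1/(-46007 + 411648/247) = 1/(-10952081/247) = -247/10952081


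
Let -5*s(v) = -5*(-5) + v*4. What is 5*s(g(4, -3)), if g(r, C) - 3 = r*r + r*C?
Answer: -53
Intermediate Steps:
g(r, C) = 3 + r² + C*r (g(r, C) = 3 + (r*r + r*C) = 3 + (r² + C*r) = 3 + r² + C*r)
s(v) = -5 - 4*v/5 (s(v) = -(-5*(-5) + v*4)/5 = -(25 + 4*v)/5 = -5 - 4*v/5)
5*s(g(4, -3)) = 5*(-5 - 4*(3 + 4² - 3*4)/5) = 5*(-5 - 4*(3 + 16 - 12)/5) = 5*(-5 - ⅘*7) = 5*(-5 - 28/5) = 5*(-53/5) = -53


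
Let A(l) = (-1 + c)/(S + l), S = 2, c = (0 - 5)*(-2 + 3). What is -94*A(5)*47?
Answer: 26508/7 ≈ 3786.9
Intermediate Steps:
c = -5 (c = -5*1 = -5)
A(l) = -6/(2 + l) (A(l) = (-1 - 5)/(2 + l) = -6/(2 + l))
-94*A(5)*47 = -(-564)/(2 + 5)*47 = -(-564)/7*47 = -94*(-6/7)*47 = (564/7)*47 = 26508/7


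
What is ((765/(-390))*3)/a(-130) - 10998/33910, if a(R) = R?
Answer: -3198501/11461580 ≈ -0.27906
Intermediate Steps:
((765/(-390))*3)/a(-130) - 10998/33910 = ((765/(-390))*3)/(-130) - 10998/33910 = ((765*(-1/390))*3)*(-1/130) - 10998*1/33910 = -51/26*3*(-1/130) - 5499/16955 = -153/26*(-1/130) - 5499/16955 = 153/3380 - 5499/16955 = -3198501/11461580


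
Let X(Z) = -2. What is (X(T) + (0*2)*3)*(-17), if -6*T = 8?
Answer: 34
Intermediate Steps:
T = -4/3 (T = -1/6*8 = -4/3 ≈ -1.3333)
(X(T) + (0*2)*3)*(-17) = (-2 + (0*2)*3)*(-17) = (-2 + 0*3)*(-17) = (-2 + 0)*(-17) = -2*(-17) = 34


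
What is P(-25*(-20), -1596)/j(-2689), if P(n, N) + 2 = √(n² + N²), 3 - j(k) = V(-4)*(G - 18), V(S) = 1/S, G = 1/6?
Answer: 48/35 - 96*√174826/35 ≈ -1145.5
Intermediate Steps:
G = ⅙ ≈ 0.16667
j(k) = -35/24 (j(k) = 3 - (⅙ - 18)/(-4) = 3 - (-1)*(-107)/(4*6) = 3 - 1*107/24 = 3 - 107/24 = -35/24)
P(n, N) = -2 + √(N² + n²) (P(n, N) = -2 + √(n² + N²) = -2 + √(N² + n²))
P(-25*(-20), -1596)/j(-2689) = (-2 + √((-1596)² + (-25*(-20))²))/(-35/24) = (-2 + √(2547216 + 500²))*(-24/35) = (-2 + √(2547216 + 250000))*(-24/35) = (-2 + √2797216)*(-24/35) = (-2 + 4*√174826)*(-24/35) = 48/35 - 96*√174826/35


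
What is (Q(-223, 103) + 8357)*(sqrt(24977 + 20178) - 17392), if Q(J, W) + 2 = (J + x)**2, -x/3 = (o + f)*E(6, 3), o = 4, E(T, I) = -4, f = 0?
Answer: -677940160 + 38980*sqrt(45155) ≈ -6.6966e+8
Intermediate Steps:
x = 48 (x = -3*(4 + 0)*(-4) = -12*(-4) = -3*(-16) = 48)
Q(J, W) = -2 + (48 + J)**2 (Q(J, W) = -2 + (J + 48)**2 = -2 + (48 + J)**2)
(Q(-223, 103) + 8357)*(sqrt(24977 + 20178) - 17392) = ((-2 + (48 - 223)**2) + 8357)*(sqrt(24977 + 20178) - 17392) = ((-2 + (-175)**2) + 8357)*(sqrt(45155) - 17392) = ((-2 + 30625) + 8357)*(-17392 + sqrt(45155)) = (30623 + 8357)*(-17392 + sqrt(45155)) = 38980*(-17392 + sqrt(45155)) = -677940160 + 38980*sqrt(45155)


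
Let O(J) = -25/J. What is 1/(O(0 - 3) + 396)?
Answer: 3/1213 ≈ 0.0024732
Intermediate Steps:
1/(O(0 - 3) + 396) = 1/(-25/(0 - 3) + 396) = 1/(-25/(-3) + 396) = 1/(-25*(-1/3) + 396) = 1/(25/3 + 396) = 1/(1213/3) = 3/1213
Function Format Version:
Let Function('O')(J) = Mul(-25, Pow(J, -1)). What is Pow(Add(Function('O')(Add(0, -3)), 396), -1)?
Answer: Rational(3, 1213) ≈ 0.0024732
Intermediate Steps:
Pow(Add(Function('O')(Add(0, -3)), 396), -1) = Pow(Add(Mul(-25, Pow(Add(0, -3), -1)), 396), -1) = Pow(Add(Mul(-25, Pow(-3, -1)), 396), -1) = Pow(Add(Mul(-25, Rational(-1, 3)), 396), -1) = Pow(Add(Rational(25, 3), 396), -1) = Pow(Rational(1213, 3), -1) = Rational(3, 1213)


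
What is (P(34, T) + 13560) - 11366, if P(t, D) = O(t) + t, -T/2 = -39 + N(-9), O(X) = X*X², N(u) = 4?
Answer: 41532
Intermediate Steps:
O(X) = X³
T = 70 (T = -2*(-39 + 4) = -2*(-35) = 70)
P(t, D) = t + t³ (P(t, D) = t³ + t = t + t³)
(P(34, T) + 13560) - 11366 = ((34 + 34³) + 13560) - 11366 = ((34 + 39304) + 13560) - 11366 = (39338 + 13560) - 11366 = 52898 - 11366 = 41532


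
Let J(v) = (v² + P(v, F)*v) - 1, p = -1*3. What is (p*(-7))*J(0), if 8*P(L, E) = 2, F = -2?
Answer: -21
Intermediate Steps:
P(L, E) = ¼ (P(L, E) = (⅛)*2 = ¼)
p = -3
J(v) = -1 + v² + v/4 (J(v) = (v² + v/4) - 1 = -1 + v² + v/4)
(p*(-7))*J(0) = (-3*(-7))*(-1 + 0² + (¼)*0) = 21*(-1 + 0 + 0) = 21*(-1) = -21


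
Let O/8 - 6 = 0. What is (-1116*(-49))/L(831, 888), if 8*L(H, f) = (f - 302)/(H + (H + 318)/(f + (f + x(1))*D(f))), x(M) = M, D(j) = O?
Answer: 109974108342/177265 ≈ 6.2039e+5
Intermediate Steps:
O = 48 (O = 48 + 8*0 = 48 + 0 = 48)
D(j) = 48
L(H, f) = (-302 + f)/(8*(H + (318 + H)/(48 + 49*f))) (L(H, f) = ((f - 302)/(H + (H + 318)/(f + (f + 1)*48)))/8 = ((-302 + f)/(H + (318 + H)/(f + (1 + f)*48)))/8 = ((-302 + f)/(H + (318 + H)/(f + (48 + 48*f))))/8 = ((-302 + f)/(H + (318 + H)/(48 + 49*f)))/8 = (-302 + f)/(8*(H + (318 + H)/(48 + 49*f))))
(-1116*(-49))/L(831, 888) = (-1116*(-49))/(((-14496 - 14750*888 + 49*888²)/(8*(318 + 49*831 + 49*831*888)))) = 54684/(((-14496 - 13098000 + 49*788544)/(8*(318 + 40719 + 36158472)))) = 54684/(((⅛)*(-14496 - 13098000 + 38638656)/36199509)) = 54684/(((⅛)*(1/36199509)*25526160)) = 54684/(1063590/12066503) = 54684*(12066503/1063590) = 109974108342/177265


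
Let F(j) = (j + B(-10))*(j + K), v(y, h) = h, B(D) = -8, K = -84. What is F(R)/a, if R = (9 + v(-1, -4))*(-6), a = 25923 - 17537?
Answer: 2166/4193 ≈ 0.51657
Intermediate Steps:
a = 8386
R = -30 (R = (9 - 4)*(-6) = 5*(-6) = -30)
F(j) = (-84 + j)*(-8 + j) (F(j) = (j - 8)*(j - 84) = (-8 + j)*(-84 + j) = (-84 + j)*(-8 + j))
F(R)/a = (672 + (-30)**2 - 92*(-30))/8386 = (672 + 900 + 2760)*(1/8386) = 4332*(1/8386) = 2166/4193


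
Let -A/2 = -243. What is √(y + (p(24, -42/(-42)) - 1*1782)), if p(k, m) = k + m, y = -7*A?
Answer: I*√5159 ≈ 71.826*I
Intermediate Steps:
A = 486 (A = -2*(-243) = 486)
y = -3402 (y = -7*486 = -3402)
√(y + (p(24, -42/(-42)) - 1*1782)) = √(-3402 + ((24 - 42/(-42)) - 1*1782)) = √(-3402 + ((24 - 42*(-1/42)) - 1782)) = √(-3402 + ((24 + 1) - 1782)) = √(-3402 + (25 - 1782)) = √(-3402 - 1757) = √(-5159) = I*√5159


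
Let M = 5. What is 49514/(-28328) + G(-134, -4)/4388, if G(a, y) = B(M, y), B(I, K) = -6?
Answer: -27179675/15537908 ≈ -1.7492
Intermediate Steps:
G(a, y) = -6
49514/(-28328) + G(-134, -4)/4388 = 49514/(-28328) - 6/4388 = 49514*(-1/28328) - 6*1/4388 = -24757/14164 - 3/2194 = -27179675/15537908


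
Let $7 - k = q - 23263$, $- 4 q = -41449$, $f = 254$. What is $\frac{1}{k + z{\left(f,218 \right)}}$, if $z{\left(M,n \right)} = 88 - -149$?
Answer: $\frac{4}{52579} \approx 7.6076 \cdot 10^{-5}$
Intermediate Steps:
$q = \frac{41449}{4}$ ($q = \left(- \frac{1}{4}\right) \left(-41449\right) = \frac{41449}{4} \approx 10362.0$)
$z{\left(M,n \right)} = 237$ ($z{\left(M,n \right)} = 88 + 149 = 237$)
$k = \frac{51631}{4}$ ($k = 7 - \left(\frac{41449}{4} - 23263\right) = 7 - - \frac{51603}{4} = 7 + \frac{51603}{4} = \frac{51631}{4} \approx 12908.0$)
$\frac{1}{k + z{\left(f,218 \right)}} = \frac{1}{\frac{51631}{4} + 237} = \frac{1}{\frac{52579}{4}} = \frac{4}{52579}$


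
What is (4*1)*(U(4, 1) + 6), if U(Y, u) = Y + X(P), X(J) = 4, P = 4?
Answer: 56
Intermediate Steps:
U(Y, u) = 4 + Y (U(Y, u) = Y + 4 = 4 + Y)
(4*1)*(U(4, 1) + 6) = (4*1)*((4 + 4) + 6) = 4*(8 + 6) = 4*14 = 56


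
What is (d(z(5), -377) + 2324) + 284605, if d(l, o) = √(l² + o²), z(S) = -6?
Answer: 286929 + √142165 ≈ 2.8731e+5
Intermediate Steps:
(d(z(5), -377) + 2324) + 284605 = (√((-6)² + (-377)²) + 2324) + 284605 = (√(36 + 142129) + 2324) + 284605 = (√142165 + 2324) + 284605 = (2324 + √142165) + 284605 = 286929 + √142165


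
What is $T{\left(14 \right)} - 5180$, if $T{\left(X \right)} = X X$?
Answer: $-4984$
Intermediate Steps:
$T{\left(X \right)} = X^{2}$
$T{\left(14 \right)} - 5180 = 14^{2} - 5180 = 196 - 5180 = -4984$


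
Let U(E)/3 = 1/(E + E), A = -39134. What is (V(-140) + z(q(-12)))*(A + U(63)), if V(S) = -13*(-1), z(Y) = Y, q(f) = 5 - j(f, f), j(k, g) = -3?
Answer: -1643627/2 ≈ -8.2181e+5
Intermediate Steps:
q(f) = 8 (q(f) = 5 - 1*(-3) = 5 + 3 = 8)
U(E) = 3/(2*E) (U(E) = 3/(E + E) = 3/((2*E)) = 3*(1/(2*E)) = 3/(2*E))
V(S) = 13
(V(-140) + z(q(-12)))*(A + U(63)) = (13 + 8)*(-39134 + (3/2)/63) = 21*(-39134 + (3/2)*(1/63)) = 21*(-39134 + 1/42) = 21*(-1643627/42) = -1643627/2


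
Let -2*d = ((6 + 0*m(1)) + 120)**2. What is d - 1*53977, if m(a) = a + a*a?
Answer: -61915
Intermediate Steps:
m(a) = a + a**2
d = -7938 (d = -((6 + 0*(1*(1 + 1))) + 120)**2/2 = -((6 + 0*(1*2)) + 120)**2/2 = -((6 + 0*2) + 120)**2/2 = -((6 + 0) + 120)**2/2 = -(6 + 120)**2/2 = -1/2*126**2 = -1/2*15876 = -7938)
d - 1*53977 = -7938 - 1*53977 = -7938 - 53977 = -61915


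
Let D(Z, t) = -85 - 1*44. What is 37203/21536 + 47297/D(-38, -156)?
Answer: -1013789005/2778144 ≈ -364.92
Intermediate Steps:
D(Z, t) = -129 (D(Z, t) = -85 - 44 = -129)
37203/21536 + 47297/D(-38, -156) = 37203/21536 + 47297/(-129) = 37203*(1/21536) + 47297*(-1/129) = 37203/21536 - 47297/129 = -1013789005/2778144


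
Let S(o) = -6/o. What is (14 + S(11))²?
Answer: 21904/121 ≈ 181.02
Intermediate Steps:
(14 + S(11))² = (14 - 6/11)² = (148/11)² = 21904/121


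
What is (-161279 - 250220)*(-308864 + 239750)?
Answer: 28440341886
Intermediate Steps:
(-161279 - 250220)*(-308864 + 239750) = -411499*(-69114) = 28440341886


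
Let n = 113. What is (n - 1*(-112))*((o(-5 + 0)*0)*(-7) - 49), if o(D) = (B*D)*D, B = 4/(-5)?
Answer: -11025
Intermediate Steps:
B = -4/5 (B = 4*(-1/5) = -4/5 ≈ -0.80000)
o(D) = -4*D**2/5 (o(D) = (-4*D/5)*D = -4*D**2/5)
(n - 1*(-112))*((o(-5 + 0)*0)*(-7) - 49) = (113 - 1*(-112))*((-4*(-5 + 0)**2/5*0)*(-7) - 49) = (113 + 112)*((-4/5*(-5)**2*0)*(-7) - 49) = 225*((-4/5*25*0)*(-7) - 49) = 225*(-20*0*(-7) - 49) = 225*(0*(-7) - 49) = 225*(0 - 49) = 225*(-49) = -11025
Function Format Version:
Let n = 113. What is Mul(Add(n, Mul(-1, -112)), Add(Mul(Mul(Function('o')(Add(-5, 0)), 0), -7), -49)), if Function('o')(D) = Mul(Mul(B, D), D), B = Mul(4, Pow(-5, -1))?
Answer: -11025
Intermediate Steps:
B = Rational(-4, 5) (B = Mul(4, Rational(-1, 5)) = Rational(-4, 5) ≈ -0.80000)
Function('o')(D) = Mul(Rational(-4, 5), Pow(D, 2)) (Function('o')(D) = Mul(Mul(Rational(-4, 5), D), D) = Mul(Rational(-4, 5), Pow(D, 2)))
Mul(Add(n, Mul(-1, -112)), Add(Mul(Mul(Function('o')(Add(-5, 0)), 0), -7), -49)) = Mul(Add(113, Mul(-1, -112)), Add(Mul(Mul(Mul(Rational(-4, 5), Pow(Add(-5, 0), 2)), 0), -7), -49)) = Mul(Add(113, 112), Add(Mul(Mul(Mul(Rational(-4, 5), Pow(-5, 2)), 0), -7), -49)) = Mul(225, Add(Mul(Mul(Mul(Rational(-4, 5), 25), 0), -7), -49)) = Mul(225, Add(Mul(Mul(-20, 0), -7), -49)) = Mul(225, Add(Mul(0, -7), -49)) = Mul(225, Add(0, -49)) = Mul(225, -49) = -11025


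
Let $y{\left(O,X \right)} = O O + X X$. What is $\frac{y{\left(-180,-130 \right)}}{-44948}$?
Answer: $- \frac{725}{661} \approx -1.0968$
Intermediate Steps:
$y{\left(O,X \right)} = O^{2} + X^{2}$
$\frac{y{\left(-180,-130 \right)}}{-44948} = \frac{\left(-180\right)^{2} + \left(-130\right)^{2}}{-44948} = \left(32400 + 16900\right) \left(- \frac{1}{44948}\right) = 49300 \left(- \frac{1}{44948}\right) = - \frac{725}{661}$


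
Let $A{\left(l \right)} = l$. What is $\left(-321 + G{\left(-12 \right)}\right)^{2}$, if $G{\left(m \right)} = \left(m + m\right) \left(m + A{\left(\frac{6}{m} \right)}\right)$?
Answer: $441$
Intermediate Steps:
$G{\left(m \right)} = 2 m \left(m + \frac{6}{m}\right)$ ($G{\left(m \right)} = \left(m + m\right) \left(m + \frac{6}{m}\right) = 2 m \left(m + \frac{6}{m}\right)$)
$\left(-321 + G{\left(-12 \right)}\right)^{2} = \left(-321 + \left(12 + 2 \left(-12\right)^{2}\right)\right)^{2} = \left(-321 + \left(12 + 2 \cdot 144\right)\right)^{2} = \left(-321 + \left(12 + 288\right)\right)^{2} = \left(-321 + 300\right)^{2} = \left(-21\right)^{2} = 441$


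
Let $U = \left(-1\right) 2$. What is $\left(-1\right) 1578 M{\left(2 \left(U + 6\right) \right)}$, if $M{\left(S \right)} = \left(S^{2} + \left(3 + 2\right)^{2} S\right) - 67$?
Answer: $-310866$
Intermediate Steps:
$U = -2$
$M{\left(S \right)} = -67 + S^{2} + 25 S$ ($M{\left(S \right)} = \left(S^{2} + 5^{2} S\right) - 67 = \left(S^{2} + 25 S\right) - 67 = -67 + S^{2} + 25 S$)
$\left(-1\right) 1578 M{\left(2 \left(U + 6\right) \right)} = \left(-1\right) 1578 \left(-67 + \left(2 \left(-2 + 6\right)\right)^{2} + 25 \cdot 2 \left(-2 + 6\right)\right) = - 1578 \left(-67 + \left(2 \cdot 4\right)^{2} + 25 \cdot 2 \cdot 4\right) = - 1578 \left(-67 + 8^{2} + 25 \cdot 8\right) = - 1578 \left(-67 + 64 + 200\right) = \left(-1578\right) 197 = -310866$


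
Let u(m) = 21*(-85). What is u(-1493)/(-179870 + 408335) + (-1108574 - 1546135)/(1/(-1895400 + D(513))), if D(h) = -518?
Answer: 76659307211416003/15231 ≈ 5.0331e+12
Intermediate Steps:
u(m) = -1785
u(-1493)/(-179870 + 408335) + (-1108574 - 1546135)/(1/(-1895400 + D(513))) = -1785/(-179870 + 408335) + (-1108574 - 1546135)/(1/(-1895400 - 518)) = -1785/228465 - 2654709/(1/(-1895918)) = -1785*1/228465 - 2654709/(-1/1895918) = -119/15231 - 2654709*(-1895918) = -119/15231 + 5033110577862 = 76659307211416003/15231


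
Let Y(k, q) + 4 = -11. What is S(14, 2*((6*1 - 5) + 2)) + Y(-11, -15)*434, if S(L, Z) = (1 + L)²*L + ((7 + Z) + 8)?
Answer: -3339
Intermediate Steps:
Y(k, q) = -15 (Y(k, q) = -4 - 11 = -15)
S(L, Z) = 15 + Z + L*(1 + L)² (S(L, Z) = L*(1 + L)² + (15 + Z) = 15 + Z + L*(1 + L)²)
S(14, 2*((6*1 - 5) + 2)) + Y(-11, -15)*434 = (15 + 2*((6*1 - 5) + 2) + 14*(1 + 14)²) - 15*434 = (15 + 2*((6 - 5) + 2) + 14*15²) - 6510 = (15 + 2*(1 + 2) + 14*225) - 6510 = (15 + 2*3 + 3150) - 6510 = (15 + 6 + 3150) - 6510 = 3171 - 6510 = -3339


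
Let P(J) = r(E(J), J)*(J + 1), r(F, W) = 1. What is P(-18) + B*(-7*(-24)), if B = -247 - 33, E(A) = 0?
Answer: -47057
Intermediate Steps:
P(J) = 1 + J (P(J) = 1*(J + 1) = 1*(1 + J) = 1 + J)
B = -280
P(-18) + B*(-7*(-24)) = (1 - 18) - (-1960)*(-24) = -17 - 280*168 = -17 - 47040 = -47057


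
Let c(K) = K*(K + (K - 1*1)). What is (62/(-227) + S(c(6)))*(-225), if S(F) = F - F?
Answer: 13950/227 ≈ 61.454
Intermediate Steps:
c(K) = K*(-1 + 2*K) (c(K) = K*(K + (K - 1)) = K*(K + (-1 + K)) = K*(-1 + 2*K))
S(F) = 0
(62/(-227) + S(c(6)))*(-225) = (62/(-227) + 0)*(-225) = (62*(-1/227) + 0)*(-225) = (-62/227 + 0)*(-225) = -62/227*(-225) = 13950/227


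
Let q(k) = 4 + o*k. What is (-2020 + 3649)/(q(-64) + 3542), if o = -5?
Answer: 1629/3866 ≈ 0.42137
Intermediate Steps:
q(k) = 4 - 5*k
(-2020 + 3649)/(q(-64) + 3542) = (-2020 + 3649)/((4 - 5*(-64)) + 3542) = 1629/((4 + 320) + 3542) = 1629/(324 + 3542) = 1629/3866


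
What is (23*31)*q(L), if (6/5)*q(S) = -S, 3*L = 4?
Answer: -7130/9 ≈ -792.22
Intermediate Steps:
L = 4/3 (L = (⅓)*4 = 4/3 ≈ 1.3333)
q(S) = -5*S/6 (q(S) = 5*(-S)/6 = -5*S/6)
(23*31)*q(L) = (23*31)*(-⅚*4/3) = 713*(-10/9) = -7130/9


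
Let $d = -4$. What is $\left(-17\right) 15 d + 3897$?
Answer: $4917$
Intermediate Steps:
$\left(-17\right) 15 d + 3897 = \left(-17\right) 15 \left(-4\right) + 3897 = \left(-255\right) \left(-4\right) + 3897 = 1020 + 3897 = 4917$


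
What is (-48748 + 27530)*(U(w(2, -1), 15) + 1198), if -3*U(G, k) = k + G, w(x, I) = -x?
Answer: -75981658/3 ≈ -2.5327e+7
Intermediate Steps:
U(G, k) = -G/3 - k/3 (U(G, k) = -(k + G)/3 = -(G + k)/3 = -G/3 - k/3)
(-48748 + 27530)*(U(w(2, -1), 15) + 1198) = (-48748 + 27530)*((-(-1)*2/3 - ⅓*15) + 1198) = -21218*((-⅓*(-2) - 5) + 1198) = -21218*((⅔ - 5) + 1198) = -21218*(-13/3 + 1198) = -21218*3581/3 = -75981658/3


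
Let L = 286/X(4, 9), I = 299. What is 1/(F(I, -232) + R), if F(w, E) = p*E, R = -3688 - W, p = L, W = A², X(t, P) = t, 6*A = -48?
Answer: -1/20340 ≈ -4.9164e-5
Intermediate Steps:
A = -8 (A = (⅙)*(-48) = -8)
W = 64 (W = (-8)² = 64)
L = 143/2 (L = 286/4 = 286*(¼) = 143/2 ≈ 71.500)
p = 143/2 ≈ 71.500
R = -3752 (R = -3688 - 1*64 = -3688 - 64 = -3752)
F(w, E) = 143*E/2
1/(F(I, -232) + R) = 1/((143/2)*(-232) - 3752) = 1/(-16588 - 3752) = 1/(-20340) = -1/20340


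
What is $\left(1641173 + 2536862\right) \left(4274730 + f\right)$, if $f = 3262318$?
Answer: $31490050340680$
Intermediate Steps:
$\left(1641173 + 2536862\right) \left(4274730 + f\right) = \left(1641173 + 2536862\right) \left(4274730 + 3262318\right) = 4178035 \cdot 7537048 = 31490050340680$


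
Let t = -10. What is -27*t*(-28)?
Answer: -7560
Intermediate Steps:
-27*t*(-28) = -27*(-10)*(-28) = 270*(-28) = -7560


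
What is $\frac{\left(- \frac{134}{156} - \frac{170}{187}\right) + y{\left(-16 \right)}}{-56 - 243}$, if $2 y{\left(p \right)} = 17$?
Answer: $- \frac{2888}{128271} \approx -0.022515$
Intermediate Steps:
$y{\left(p \right)} = \frac{17}{2}$ ($y{\left(p \right)} = \frac{1}{2} \cdot 17 = \frac{17}{2}$)
$\frac{\left(- \frac{134}{156} - \frac{170}{187}\right) + y{\left(-16 \right)}}{-56 - 243} = \frac{\left(- \frac{134}{156} - \frac{170}{187}\right) + \frac{17}{2}}{-56 - 243} = \frac{\left(\left(-134\right) \frac{1}{156} - \frac{10}{11}\right) + \frac{17}{2}}{-299} = \left(\left(- \frac{67}{78} - \frac{10}{11}\right) + \frac{17}{2}\right) \left(- \frac{1}{299}\right) = \left(- \frac{1517}{858} + \frac{17}{2}\right) \left(- \frac{1}{299}\right) = \frac{2888}{429} \left(- \frac{1}{299}\right) = - \frac{2888}{128271}$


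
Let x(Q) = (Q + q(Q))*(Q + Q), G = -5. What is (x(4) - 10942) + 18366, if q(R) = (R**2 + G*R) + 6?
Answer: 7472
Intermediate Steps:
q(R) = 6 + R**2 - 5*R (q(R) = (R**2 - 5*R) + 6 = 6 + R**2 - 5*R)
x(Q) = 2*Q*(6 + Q**2 - 4*Q) (x(Q) = (Q + (6 + Q**2 - 5*Q))*(Q + Q) = (6 + Q**2 - 4*Q)*(2*Q) = 2*Q*(6 + Q**2 - 4*Q))
(x(4) - 10942) + 18366 = (2*4*(6 + 4**2 - 4*4) - 10942) + 18366 = (2*4*(6 + 16 - 16) - 10942) + 18366 = (2*4*6 - 10942) + 18366 = (48 - 10942) + 18366 = -10894 + 18366 = 7472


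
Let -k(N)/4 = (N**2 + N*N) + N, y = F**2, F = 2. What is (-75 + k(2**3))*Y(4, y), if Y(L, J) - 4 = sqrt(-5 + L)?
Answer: -2476 - 619*I ≈ -2476.0 - 619.0*I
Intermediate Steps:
y = 4 (y = 2**2 = 4)
k(N) = -8*N**2 - 4*N (k(N) = -4*((N**2 + N*N) + N) = -4*((N**2 + N**2) + N) = -4*(2*N**2 + N) = -4*(N + 2*N**2) = -8*N**2 - 4*N)
Y(L, J) = 4 + sqrt(-5 + L)
(-75 + k(2**3))*Y(4, y) = (-75 - 4*2**3*(1 + 2*2**3))*(4 + sqrt(-5 + 4)) = (-75 - 4*8*(1 + 2*8))*(4 + sqrt(-1)) = (-75 - 4*8*(1 + 16))*(4 + I) = (-75 - 4*8*17)*(4 + I) = (-75 - 544)*(4 + I) = -619*(4 + I) = -2476 - 619*I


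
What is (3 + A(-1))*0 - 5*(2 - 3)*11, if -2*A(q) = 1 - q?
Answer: 55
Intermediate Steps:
A(q) = -1/2 + q/2 (A(q) = -(1 - q)/2 = -1/2 + q/2)
(3 + A(-1))*0 - 5*(2 - 3)*11 = (3 + (-1/2 + (1/2)*(-1)))*0 - 5*(2 - 3)*11 = (3 + (-1/2 - 1/2))*0 - 5*(-1)*11 = (3 - 1)*0 + 5*11 = 2*0 + 55 = 0 + 55 = 55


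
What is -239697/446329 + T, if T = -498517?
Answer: -222502833790/446329 ≈ -4.9852e+5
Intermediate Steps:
-239697/446329 + T = -239697/446329 - 498517 = -222502833790/446329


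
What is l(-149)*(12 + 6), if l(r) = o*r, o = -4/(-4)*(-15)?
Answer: 40230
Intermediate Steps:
o = -15 (o = -4*(-¼)*(-15) = 1*(-15) = -15)
l(r) = -15*r
l(-149)*(12 + 6) = (-15*(-149))*(12 + 6) = 2235*18 = 40230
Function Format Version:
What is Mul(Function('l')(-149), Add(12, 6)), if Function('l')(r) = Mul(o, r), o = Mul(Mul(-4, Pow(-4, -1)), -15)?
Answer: 40230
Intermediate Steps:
o = -15 (o = Mul(Mul(-4, Rational(-1, 4)), -15) = Mul(1, -15) = -15)
Function('l')(r) = Mul(-15, r)
Mul(Function('l')(-149), Add(12, 6)) = Mul(Mul(-15, -149), Add(12, 6)) = Mul(2235, 18) = 40230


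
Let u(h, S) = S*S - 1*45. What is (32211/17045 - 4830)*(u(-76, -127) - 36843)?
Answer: 1708364790501/17045 ≈ 1.0023e+8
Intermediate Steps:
u(h, S) = -45 + S² (u(h, S) = S² - 45 = -45 + S²)
(32211/17045 - 4830)*(u(-76, -127) - 36843) = (32211/17045 - 4830)*((-45 + (-127)²) - 36843) = (32211*(1/17045) - 4830)*((-45 + 16129) - 36843) = (32211/17045 - 4830)*(16084 - 36843) = -82295139/17045*(-20759) = 1708364790501/17045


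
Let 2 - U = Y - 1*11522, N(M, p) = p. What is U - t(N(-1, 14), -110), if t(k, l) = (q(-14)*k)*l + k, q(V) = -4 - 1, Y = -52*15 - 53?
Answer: 4643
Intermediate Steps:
Y = -833 (Y = -780 - 53 = -833)
q(V) = -5
t(k, l) = k - 5*k*l (t(k, l) = (-5*k)*l + k = -5*k*l + k = k - 5*k*l)
U = 12357 (U = 2 - (-833 - 1*11522) = 2 - (-833 - 11522) = 2 - 1*(-12355) = 2 + 12355 = 12357)
U - t(N(-1, 14), -110) = 12357 - 14*(1 - 5*(-110)) = 12357 - 14*(1 + 550) = 12357 - 14*551 = 12357 - 1*7714 = 12357 - 7714 = 4643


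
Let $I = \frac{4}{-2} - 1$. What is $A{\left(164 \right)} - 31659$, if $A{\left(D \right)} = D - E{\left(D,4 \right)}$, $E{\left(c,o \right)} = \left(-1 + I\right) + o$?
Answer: $-31495$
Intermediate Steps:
$I = -3$ ($I = 4 \left(- \frac{1}{2}\right) - 1 = -2 - 1 = -3$)
$E{\left(c,o \right)} = -4 + o$ ($E{\left(c,o \right)} = \left(-1 - 3\right) + o = -4 + o$)
$A{\left(D \right)} = D$ ($A{\left(D \right)} = D - \left(-4 + 4\right) = D - 0 = D + 0 = D$)
$A{\left(164 \right)} - 31659 = 164 - 31659 = -31495$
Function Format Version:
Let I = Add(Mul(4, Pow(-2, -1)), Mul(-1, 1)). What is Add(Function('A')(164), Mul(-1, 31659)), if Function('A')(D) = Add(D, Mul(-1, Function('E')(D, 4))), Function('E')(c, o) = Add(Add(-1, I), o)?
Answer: -31495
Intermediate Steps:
I = -3 (I = Add(Mul(4, Rational(-1, 2)), -1) = Add(-2, -1) = -3)
Function('E')(c, o) = Add(-4, o) (Function('E')(c, o) = Add(Add(-1, -3), o) = Add(-4, o))
Function('A')(D) = D (Function('A')(D) = Add(D, Mul(-1, Add(-4, 4))) = Add(D, Mul(-1, 0)) = Add(D, 0) = D)
Add(Function('A')(164), Mul(-1, 31659)) = Add(164, Mul(-1, 31659)) = Add(164, -31659) = -31495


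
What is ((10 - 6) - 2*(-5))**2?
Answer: 196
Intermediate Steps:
((10 - 6) - 2*(-5))**2 = (4 + 10)**2 = 14**2 = 196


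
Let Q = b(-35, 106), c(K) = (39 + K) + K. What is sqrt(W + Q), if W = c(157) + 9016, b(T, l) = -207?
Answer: 3*sqrt(1018) ≈ 95.718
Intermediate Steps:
c(K) = 39 + 2*K
Q = -207
W = 9369 (W = (39 + 2*157) + 9016 = (39 + 314) + 9016 = 353 + 9016 = 9369)
sqrt(W + Q) = sqrt(9369 - 207) = sqrt(9162) = 3*sqrt(1018)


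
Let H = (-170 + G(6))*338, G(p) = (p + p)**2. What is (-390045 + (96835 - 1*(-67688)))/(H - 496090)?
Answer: 10251/22949 ≈ 0.44669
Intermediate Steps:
G(p) = 4*p**2 (G(p) = (2*p)**2 = 4*p**2)
H = -8788 (H = (-170 + 4*6**2)*338 = (-170 + 4*36)*338 = (-170 + 144)*338 = -26*338 = -8788)
(-390045 + (96835 - 1*(-67688)))/(H - 496090) = (-390045 + (96835 - 1*(-67688)))/(-8788 - 496090) = (-390045 + (96835 + 67688))/(-504878) = (-390045 + 164523)*(-1/504878) = -225522*(-1/504878) = 10251/22949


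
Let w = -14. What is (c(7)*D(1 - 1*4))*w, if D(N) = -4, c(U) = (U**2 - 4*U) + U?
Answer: 1568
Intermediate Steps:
c(U) = U**2 - 3*U
(c(7)*D(1 - 1*4))*w = ((7*(-3 + 7))*(-4))*(-14) = ((7*4)*(-4))*(-14) = (28*(-4))*(-14) = -112*(-14) = 1568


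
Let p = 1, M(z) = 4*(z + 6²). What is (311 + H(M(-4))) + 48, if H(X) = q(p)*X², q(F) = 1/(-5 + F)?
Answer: -3737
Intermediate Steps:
M(z) = 144 + 4*z (M(z) = 4*(z + 36) = 4*(36 + z) = 144 + 4*z)
H(X) = -X²/4 (H(X) = X²/(-5 + 1) = X²/(-4) = -X²/4)
(311 + H(M(-4))) + 48 = (311 - (144 + 4*(-4))²/4) + 48 = (311 - (144 - 16)²/4) + 48 = (311 - ¼*128²) + 48 = (311 - ¼*16384) + 48 = (311 - 4096) + 48 = -3785 + 48 = -3737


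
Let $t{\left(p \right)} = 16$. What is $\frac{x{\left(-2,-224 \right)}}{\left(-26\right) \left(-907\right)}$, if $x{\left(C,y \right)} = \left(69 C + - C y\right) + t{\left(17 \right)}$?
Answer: $- \frac{285}{11791} \approx -0.024171$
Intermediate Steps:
$x{\left(C,y \right)} = 16 + 69 C - C y$ ($x{\left(C,y \right)} = \left(69 C + - C y\right) + 16 = \left(69 C - C y\right) + 16 = 16 + 69 C - C y$)
$\frac{x{\left(-2,-224 \right)}}{\left(-26\right) \left(-907\right)} = \frac{16 + 69 \left(-2\right) - \left(-2\right) \left(-224\right)}{\left(-26\right) \left(-907\right)} = \frac{16 - 138 - 448}{23582} = \left(-570\right) \frac{1}{23582} = - \frac{285}{11791}$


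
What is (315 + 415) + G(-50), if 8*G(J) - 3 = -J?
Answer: 5893/8 ≈ 736.63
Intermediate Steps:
G(J) = 3/8 - J/8 (G(J) = 3/8 + (-J)/8 = 3/8 - J/8)
(315 + 415) + G(-50) = (315 + 415) + (3/8 - ⅛*(-50)) = 730 + (3/8 + 25/4) = 730 + 53/8 = 5893/8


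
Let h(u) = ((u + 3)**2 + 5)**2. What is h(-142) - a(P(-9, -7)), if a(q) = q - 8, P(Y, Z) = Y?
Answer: 373494293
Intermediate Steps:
a(q) = -8 + q
h(u) = (5 + (3 + u)**2)**2 (h(u) = ((3 + u)**2 + 5)**2 = (5 + (3 + u)**2)**2)
h(-142) - a(P(-9, -7)) = (5 + (3 - 142)**2)**2 - (-8 - 9) = (5 + (-139)**2)**2 - 1*(-17) = (5 + 19321)**2 + 17 = 19326**2 + 17 = 373494276 + 17 = 373494293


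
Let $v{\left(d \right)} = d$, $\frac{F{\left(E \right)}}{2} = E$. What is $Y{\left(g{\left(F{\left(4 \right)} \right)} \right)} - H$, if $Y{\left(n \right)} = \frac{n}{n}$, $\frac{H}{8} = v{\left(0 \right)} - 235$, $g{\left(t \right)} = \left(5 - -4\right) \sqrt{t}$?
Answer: $1881$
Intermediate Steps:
$F{\left(E \right)} = 2 E$
$g{\left(t \right)} = 9 \sqrt{t}$ ($g{\left(t \right)} = \left(5 + 4\right) \sqrt{t} = 9 \sqrt{t}$)
$H = -1880$ ($H = 8 \left(0 - 235\right) = 8 \left(-235\right) = -1880$)
$Y{\left(n \right)} = 1$
$Y{\left(g{\left(F{\left(4 \right)} \right)} \right)} - H = 1 - -1880 = 1 + 1880 = 1881$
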